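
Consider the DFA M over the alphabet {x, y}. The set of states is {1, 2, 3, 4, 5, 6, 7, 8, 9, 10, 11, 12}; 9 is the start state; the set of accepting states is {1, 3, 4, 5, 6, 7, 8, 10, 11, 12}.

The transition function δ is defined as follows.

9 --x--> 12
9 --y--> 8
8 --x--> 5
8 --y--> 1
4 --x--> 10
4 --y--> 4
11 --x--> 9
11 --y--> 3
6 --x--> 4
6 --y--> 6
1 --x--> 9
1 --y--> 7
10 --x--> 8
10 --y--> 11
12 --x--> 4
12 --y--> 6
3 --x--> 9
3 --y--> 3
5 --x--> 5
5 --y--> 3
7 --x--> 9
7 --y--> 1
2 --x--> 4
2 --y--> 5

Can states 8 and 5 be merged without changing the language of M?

Yes

Reachable states from the start: {1,3,4,5,6,7,8,9,10,11,12}. Unreachable: {2} — drop them.
Start with accepting vs non-accepting: {1,3,4,5,6,7,8,10,11,12} | {9}.
On input x, block {1,3,4,5,6,7,8,10,11,12} splits into {4,5,6,8,10,12} and {1,3,7,11}.
Refine {4,5,6,8,10,12} on symbol y: members go to different blocks, giving {4,6,12} and {5,8,10}.
Refine {4,6,12} on symbol x: members go to different blocks, giving {6,12} and {4}.
No further refinement is possible. Final partition (5 blocks): {6,12} | {9} | {1,3,7,11} | {5,8,10} | {4}.
8 and 5 lie in the same block of the stable partition, so they are equivalent — no string distinguishes them.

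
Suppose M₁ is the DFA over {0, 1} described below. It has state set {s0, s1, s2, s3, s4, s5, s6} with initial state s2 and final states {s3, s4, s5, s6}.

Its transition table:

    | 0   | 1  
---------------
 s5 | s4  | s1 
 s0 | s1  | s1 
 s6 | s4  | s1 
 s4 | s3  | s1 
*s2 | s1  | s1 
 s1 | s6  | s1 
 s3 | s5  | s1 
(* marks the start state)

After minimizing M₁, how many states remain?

States {s0} cannot be reached from the start state, so discard them.
P0 = {s3,s4,s5,s6} | {s1,s2}.
Refine {s1,s2} on symbol 0: members go to different blocks, giving {s1} and {s2}.
No further refinement is possible. Final partition (3 blocks): {s3,s4,s5,s6} | {s1} | {s2}.

3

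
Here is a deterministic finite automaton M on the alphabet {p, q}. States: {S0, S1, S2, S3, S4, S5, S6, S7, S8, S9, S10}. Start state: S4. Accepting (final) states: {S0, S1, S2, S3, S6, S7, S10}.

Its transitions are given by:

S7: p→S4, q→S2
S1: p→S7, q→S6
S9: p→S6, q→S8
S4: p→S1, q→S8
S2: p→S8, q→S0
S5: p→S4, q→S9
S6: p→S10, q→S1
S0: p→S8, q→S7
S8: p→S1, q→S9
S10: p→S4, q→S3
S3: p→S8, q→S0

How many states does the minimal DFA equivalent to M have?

3

States {S5} cannot be reached from the start state, so discard them.
Initial partition by acceptance: {S0,S1,S2,S3,S6,S7,S10} | {S4,S8,S9}.
Refine {S0,S1,S2,S3,S6,S7,S10} on symbol p: members go to different blocks, giving {S0,S2,S3,S7,S10} and {S1,S6}.
No further refinement is possible. Final partition (3 blocks): {S0,S2,S3,S7,S10} | {S4,S8,S9} | {S1,S6}.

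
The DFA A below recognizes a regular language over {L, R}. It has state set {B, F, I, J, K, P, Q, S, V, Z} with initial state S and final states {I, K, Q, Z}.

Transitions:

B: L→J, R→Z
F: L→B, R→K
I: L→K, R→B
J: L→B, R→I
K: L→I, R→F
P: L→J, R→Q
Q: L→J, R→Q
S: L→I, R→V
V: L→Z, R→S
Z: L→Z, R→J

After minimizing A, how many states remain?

3

States {P,Q} cannot be reached from the start state, so discard them.
P0 = {I,K,Z} | {B,F,J,S,V}.
Split {B,F,J,S,V} by δ(·,L) → {B,F,J} and {S,V}.
The partition is now stable with 3 blocks: {I,K,Z} | {B,F,J} | {S,V}.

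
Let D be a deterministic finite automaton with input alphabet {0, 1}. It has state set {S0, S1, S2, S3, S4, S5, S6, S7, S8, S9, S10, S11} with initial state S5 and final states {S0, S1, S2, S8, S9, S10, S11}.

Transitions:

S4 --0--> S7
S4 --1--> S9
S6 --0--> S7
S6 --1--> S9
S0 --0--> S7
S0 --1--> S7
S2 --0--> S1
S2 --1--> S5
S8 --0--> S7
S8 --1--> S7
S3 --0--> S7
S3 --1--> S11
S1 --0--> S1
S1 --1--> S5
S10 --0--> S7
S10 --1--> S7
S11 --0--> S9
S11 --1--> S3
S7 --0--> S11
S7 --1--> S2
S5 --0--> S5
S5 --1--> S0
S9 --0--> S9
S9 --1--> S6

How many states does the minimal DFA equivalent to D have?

States {S4,S8,S10} cannot be reached from the start state, so discard them.
P0 = {S0,S1,S2,S9,S11} | {S3,S5,S6,S7}.
On input 0, block {S0,S1,S2,S9,S11} splits into {S1,S2,S9,S11} and {S0}.
On input 0, block {S3,S5,S6,S7} splits into {S3,S5,S6} and {S7}.
Refine {S3,S5,S6} on symbol 0: members go to different blocks, giving {S3,S6} and {S5}.
On input 1, block {S1,S2,S9,S11} splits into {S1,S2} and {S9,S11}.
The partition is now stable with 6 blocks: {S1,S2} | {S3,S6} | {S0} | {S7} | {S5} | {S9,S11}.

6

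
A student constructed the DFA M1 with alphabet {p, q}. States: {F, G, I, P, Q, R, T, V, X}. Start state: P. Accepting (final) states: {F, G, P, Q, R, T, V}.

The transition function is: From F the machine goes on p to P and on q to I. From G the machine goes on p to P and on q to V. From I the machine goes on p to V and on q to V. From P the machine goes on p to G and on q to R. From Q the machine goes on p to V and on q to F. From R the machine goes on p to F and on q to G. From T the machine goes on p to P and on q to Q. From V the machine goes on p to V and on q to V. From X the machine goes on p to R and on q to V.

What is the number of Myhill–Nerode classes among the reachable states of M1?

6

Reachable states from the start: {F,G,I,P,R,V}. Unreachable: {Q,T,X} — drop them.
Start with accepting vs non-accepting: {F,G,P,R,V} | {I}.
Split {F,G,P,R,V} by δ(·,q) → {G,P,R,V} and {F}.
Split {G,P,R,V} by δ(·,p) → {G,P,V} and {R}.
On input q, block {G,P,V} splits into {G,V} and {P}.
Split {G,V} by δ(·,p) → {G} and {V}.
Stable partition: {G} | {I} | {F} | {R} | {P} | {V} — 6 equivalence classes.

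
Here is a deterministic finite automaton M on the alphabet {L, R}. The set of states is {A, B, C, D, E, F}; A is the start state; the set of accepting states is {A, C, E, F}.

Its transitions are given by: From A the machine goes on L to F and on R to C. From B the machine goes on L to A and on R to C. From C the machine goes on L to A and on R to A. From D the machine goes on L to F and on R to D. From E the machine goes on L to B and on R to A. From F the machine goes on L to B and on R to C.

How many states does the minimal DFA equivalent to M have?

Reachable states from the start: {A,B,C,F}. Unreachable: {D,E} — drop them.
Start with accepting vs non-accepting: {A,C,F} | {B}.
On input L, block {A,C,F} splits into {A,C} and {F}.
On input L, block {A,C} splits into {A} and {C}.
No further refinement is possible. Final partition (4 blocks): {A} | {B} | {F} | {C}.

4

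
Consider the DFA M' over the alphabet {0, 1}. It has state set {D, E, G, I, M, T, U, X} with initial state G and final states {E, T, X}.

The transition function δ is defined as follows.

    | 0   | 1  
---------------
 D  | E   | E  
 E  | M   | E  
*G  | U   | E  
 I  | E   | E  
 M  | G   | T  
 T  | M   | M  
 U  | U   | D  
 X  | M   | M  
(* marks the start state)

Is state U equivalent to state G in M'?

First remove the unreachable states {I,X}; 6 states remain.
P0 = {E,T} | {D,G,M,U}.
On input 1, block {E,T} splits into {T} and {E}.
On input 0, block {D,G,M,U} splits into {G,M,U} and {D}.
Split {G,M,U} by δ(·,1) → {G} and {M} and {U}.
The partition is now stable with 6 blocks: {T} | {G} | {E} | {D} | {M} | {U}.
U and G end up in different blocks, so they are distinguishable. For instance, the string '1' is accepted from only G.

No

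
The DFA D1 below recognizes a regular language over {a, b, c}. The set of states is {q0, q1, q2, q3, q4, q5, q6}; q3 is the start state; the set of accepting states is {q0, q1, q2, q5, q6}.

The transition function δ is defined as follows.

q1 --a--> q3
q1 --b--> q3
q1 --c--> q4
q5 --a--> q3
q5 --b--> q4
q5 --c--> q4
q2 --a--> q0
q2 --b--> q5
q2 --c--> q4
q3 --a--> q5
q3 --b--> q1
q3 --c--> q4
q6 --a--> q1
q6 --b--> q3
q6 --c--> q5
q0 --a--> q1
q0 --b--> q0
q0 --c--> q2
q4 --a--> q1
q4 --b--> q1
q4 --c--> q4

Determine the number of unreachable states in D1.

No path from q3 leads to q0, q2, q6; the other 4 states are all reachable.

3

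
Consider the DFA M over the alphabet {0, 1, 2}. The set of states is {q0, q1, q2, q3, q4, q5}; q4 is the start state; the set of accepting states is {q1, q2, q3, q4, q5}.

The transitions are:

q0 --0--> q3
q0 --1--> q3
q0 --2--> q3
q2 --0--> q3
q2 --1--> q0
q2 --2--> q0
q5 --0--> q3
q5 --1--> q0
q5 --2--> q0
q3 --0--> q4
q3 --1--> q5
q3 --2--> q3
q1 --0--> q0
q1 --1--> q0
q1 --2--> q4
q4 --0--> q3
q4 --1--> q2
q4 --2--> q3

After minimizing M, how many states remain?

States {q1} cannot be reached from the start state, so discard them.
P0 = {q2,q3,q4,q5} | {q0}.
On input 1, block {q2,q3,q4,q5} splits into {q2,q5} and {q3,q4}.
The partition is now stable with 3 blocks: {q2,q5} | {q0} | {q3,q4}.

3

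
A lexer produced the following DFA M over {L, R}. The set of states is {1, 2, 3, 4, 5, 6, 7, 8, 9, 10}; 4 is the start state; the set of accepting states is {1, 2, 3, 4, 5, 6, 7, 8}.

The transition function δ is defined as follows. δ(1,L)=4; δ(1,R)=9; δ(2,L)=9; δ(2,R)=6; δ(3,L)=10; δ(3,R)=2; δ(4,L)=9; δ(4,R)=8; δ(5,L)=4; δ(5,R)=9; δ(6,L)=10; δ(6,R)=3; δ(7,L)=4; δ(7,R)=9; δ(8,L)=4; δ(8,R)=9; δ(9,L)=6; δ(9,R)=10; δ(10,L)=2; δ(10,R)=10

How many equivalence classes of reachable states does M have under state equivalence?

4

Reachable states from the start: {2,3,4,6,8,9,10}. Unreachable: {1,5,7} — drop them.
Initial partition by acceptance: {2,3,4,6,8} | {9,10}.
Refine {2,3,4,6,8} on symbol L: members go to different blocks, giving {2,3,4,6} and {8}.
On input R, block {2,3,4,6} splits into {2,3,6} and {4}.
The partition is now stable with 4 blocks: {2,3,6} | {9,10} | {8} | {4}.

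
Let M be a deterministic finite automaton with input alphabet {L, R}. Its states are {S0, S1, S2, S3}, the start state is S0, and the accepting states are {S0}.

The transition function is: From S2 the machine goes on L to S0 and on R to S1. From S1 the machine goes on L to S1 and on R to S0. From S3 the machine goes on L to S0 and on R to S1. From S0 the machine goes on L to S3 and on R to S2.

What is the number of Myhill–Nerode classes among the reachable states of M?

3

All states are reachable from the start state.
Start with accepting vs non-accepting: {S0} | {S1,S2,S3}.
Split {S1,S2,S3} by δ(·,L) → {S2,S3} and {S1}.
The partition is now stable with 3 blocks: {S0} | {S2,S3} | {S1}.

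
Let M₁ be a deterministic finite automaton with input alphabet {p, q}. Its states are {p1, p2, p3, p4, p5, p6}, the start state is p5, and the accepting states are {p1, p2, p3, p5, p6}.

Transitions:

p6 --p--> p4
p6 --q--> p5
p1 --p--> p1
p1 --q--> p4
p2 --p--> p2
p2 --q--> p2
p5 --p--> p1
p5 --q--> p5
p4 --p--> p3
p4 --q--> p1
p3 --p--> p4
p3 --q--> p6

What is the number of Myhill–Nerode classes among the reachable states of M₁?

5

First remove the unreachable states {p2}; 5 states remain.
P0 = {p1,p3,p5,p6} | {p4}.
Split {p1,p3,p5,p6} by δ(·,p) → {p1,p5} and {p3,p6}.
On input q, block {p1,p5} splits into {p1} and {p5}.
On input q, block {p3,p6} splits into {p3} and {p6}.
No further refinement is possible. Final partition (5 blocks): {p1} | {p4} | {p3} | {p5} | {p6}.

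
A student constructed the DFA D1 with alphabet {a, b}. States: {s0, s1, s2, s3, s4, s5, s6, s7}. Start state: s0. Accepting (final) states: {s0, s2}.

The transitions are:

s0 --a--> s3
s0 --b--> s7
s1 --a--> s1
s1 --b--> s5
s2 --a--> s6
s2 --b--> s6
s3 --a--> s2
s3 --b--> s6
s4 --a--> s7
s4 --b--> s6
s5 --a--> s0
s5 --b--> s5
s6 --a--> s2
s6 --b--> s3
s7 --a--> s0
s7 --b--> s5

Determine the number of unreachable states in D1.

BFS from s0 reaches {s0, s2, s3, s5, s6, s7}; the 2 state(s) s1, s4 are never visited.

2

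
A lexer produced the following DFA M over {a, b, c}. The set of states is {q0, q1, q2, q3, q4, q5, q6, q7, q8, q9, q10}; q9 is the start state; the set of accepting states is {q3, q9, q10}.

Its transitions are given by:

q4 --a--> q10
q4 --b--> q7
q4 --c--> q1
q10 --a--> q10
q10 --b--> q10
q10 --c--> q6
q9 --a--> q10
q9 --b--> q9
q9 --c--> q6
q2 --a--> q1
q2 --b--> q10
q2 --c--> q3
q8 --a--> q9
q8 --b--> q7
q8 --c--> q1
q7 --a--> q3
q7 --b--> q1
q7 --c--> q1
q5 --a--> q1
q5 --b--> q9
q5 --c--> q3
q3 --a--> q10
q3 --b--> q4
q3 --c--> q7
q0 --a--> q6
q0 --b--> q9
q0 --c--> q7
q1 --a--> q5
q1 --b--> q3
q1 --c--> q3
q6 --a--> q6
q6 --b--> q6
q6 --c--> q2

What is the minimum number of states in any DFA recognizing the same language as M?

7

Reachable states from the start: {q1,q2,q3,q4,q5,q6,q7,q9,q10}. Unreachable: {q0,q8} — drop them.
Initial partition by acceptance: {q3,q9,q10} | {q1,q2,q4,q5,q6,q7}.
Refine {q3,q9,q10} on symbol b: members go to different blocks, giving {q9,q10} and {q3}.
Split {q1,q2,q4,q5,q6,q7} by δ(·,a) → {q1,q2,q5,q6} and {q4} and {q7}.
On input b, block {q1,q2,q5,q6} splits into {q2,q5} and {q1} and {q6}.
The partition is now stable with 7 blocks: {q9,q10} | {q2,q5} | {q3} | {q4} | {q7} | {q1} | {q6}.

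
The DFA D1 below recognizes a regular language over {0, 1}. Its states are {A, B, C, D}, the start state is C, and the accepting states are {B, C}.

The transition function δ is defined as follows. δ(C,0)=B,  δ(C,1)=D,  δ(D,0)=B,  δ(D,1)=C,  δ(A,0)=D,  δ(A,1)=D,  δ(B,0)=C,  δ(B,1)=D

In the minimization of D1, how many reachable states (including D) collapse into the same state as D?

First remove the unreachable states {A}; 3 states remain.
Initial partition by acceptance: {B,C} | {D}.
Stable partition: {B,C} | {D} — 2 equivalence classes.
State D belongs to the block {D}, which has 1 states.

1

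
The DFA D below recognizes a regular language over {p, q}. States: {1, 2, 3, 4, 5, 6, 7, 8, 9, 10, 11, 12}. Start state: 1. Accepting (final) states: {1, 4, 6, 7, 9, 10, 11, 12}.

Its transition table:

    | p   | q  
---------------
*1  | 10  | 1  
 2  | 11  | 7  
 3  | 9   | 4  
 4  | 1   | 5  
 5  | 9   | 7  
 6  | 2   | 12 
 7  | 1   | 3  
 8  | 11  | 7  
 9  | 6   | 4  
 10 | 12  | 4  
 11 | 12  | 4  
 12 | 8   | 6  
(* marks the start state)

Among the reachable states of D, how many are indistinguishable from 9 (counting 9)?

3

Initial partition by acceptance: {1,4,6,7,9,10,11,12} | {2,3,5,8}.
On input p, block {1,4,6,7,9,10,11,12} splits into {1,4,7,9,10,11} and {6,12}.
Refine {1,4,7,9,10,11} on symbol p: members go to different blocks, giving {1,4,7} and {9,10,11}.
Split {1,4,7} by δ(·,p) → {4,7} and {1}.
The partition is now stable with 5 blocks: {4,7} | {2,3,5,8} | {6,12} | {9,10,11} | {1}.
The equivalence class containing 9 is {9,10,11}, of size 3.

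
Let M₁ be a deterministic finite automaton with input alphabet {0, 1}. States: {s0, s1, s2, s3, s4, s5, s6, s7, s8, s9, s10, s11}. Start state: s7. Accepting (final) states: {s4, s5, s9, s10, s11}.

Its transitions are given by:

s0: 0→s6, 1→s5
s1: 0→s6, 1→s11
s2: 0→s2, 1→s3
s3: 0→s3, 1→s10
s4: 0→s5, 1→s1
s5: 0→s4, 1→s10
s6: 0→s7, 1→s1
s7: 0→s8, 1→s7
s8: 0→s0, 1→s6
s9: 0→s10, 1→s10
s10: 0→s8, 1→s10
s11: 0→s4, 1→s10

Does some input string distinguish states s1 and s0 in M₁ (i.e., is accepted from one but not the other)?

No

States {s2,s3,s9} cannot be reached from the start state, so discard them.
Initial partition by acceptance: {s4,s5,s10,s11} | {s0,s1,s6,s7,s8}.
Refine {s4,s5,s10,s11} on symbol 0: members go to different blocks, giving {s4,s5,s11} and {s10}.
Refine {s4,s5,s11} on symbol 1: members go to different blocks, giving {s5,s11} and {s4}.
Split {s0,s1,s6,s7,s8} by δ(·,1) → {s6,s7,s8} and {s0,s1}.
Split {s6,s7,s8} by δ(·,0) → {s6,s7} and {s8}.
Split {s6,s7} by δ(·,0) → {s6} and {s7}.
No further refinement is possible. Final partition (7 blocks): {s5,s11} | {s6} | {s10} | {s4} | {s0,s1} | {s8} | {s7}.
s1 and s0 lie in the same block of the stable partition, so they are equivalent — no string distinguishes them.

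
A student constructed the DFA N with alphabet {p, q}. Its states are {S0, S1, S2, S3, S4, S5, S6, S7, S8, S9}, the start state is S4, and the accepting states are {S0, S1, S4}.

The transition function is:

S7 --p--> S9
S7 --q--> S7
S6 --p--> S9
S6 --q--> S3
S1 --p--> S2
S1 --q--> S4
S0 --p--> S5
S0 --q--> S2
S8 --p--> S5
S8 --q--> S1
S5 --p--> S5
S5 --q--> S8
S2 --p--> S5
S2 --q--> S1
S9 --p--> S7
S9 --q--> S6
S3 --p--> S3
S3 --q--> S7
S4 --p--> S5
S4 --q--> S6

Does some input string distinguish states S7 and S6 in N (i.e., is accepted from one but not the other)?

No

States {S0} cannot be reached from the start state, so discard them.
P0 = {S1,S4} | {S2,S3,S5,S6,S7,S8,S9}.
Split {S1,S4} by δ(·,q) → {S1} and {S4}.
Refine {S2,S3,S5,S6,S7,S8,S9} on symbol q: members go to different blocks, giving {S3,S5,S6,S7,S9} and {S2,S8}.
Refine {S3,S5,S6,S7,S9} on symbol q: members go to different blocks, giving {S3,S6,S7,S9} and {S5}.
No further refinement is possible. Final partition (5 blocks): {S1} | {S3,S6,S7,S9} | {S4} | {S2,S8} | {S5}.
S7 and S6 lie in the same block of the stable partition, so they are equivalent — no string distinguishes them.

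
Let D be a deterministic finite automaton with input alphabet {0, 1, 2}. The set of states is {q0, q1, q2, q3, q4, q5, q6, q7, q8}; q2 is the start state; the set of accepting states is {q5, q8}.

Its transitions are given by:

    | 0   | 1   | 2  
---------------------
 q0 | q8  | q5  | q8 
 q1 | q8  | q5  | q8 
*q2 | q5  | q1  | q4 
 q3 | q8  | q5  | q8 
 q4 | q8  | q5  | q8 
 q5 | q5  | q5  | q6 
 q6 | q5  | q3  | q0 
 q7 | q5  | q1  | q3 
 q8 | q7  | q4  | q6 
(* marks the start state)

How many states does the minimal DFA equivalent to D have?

All states are reachable from the start state.
P0 = {q5,q8} | {q0,q1,q2,q3,q4,q6,q7}.
Split {q5,q8} by δ(·,0) → {q5} and {q8}.
Split {q0,q1,q2,q3,q4,q6,q7} by δ(·,0) → {q0,q1,q3,q4} and {q2,q6,q7}.
No further refinement is possible. Final partition (4 blocks): {q5} | {q0,q1,q3,q4} | {q8} | {q2,q6,q7}.

4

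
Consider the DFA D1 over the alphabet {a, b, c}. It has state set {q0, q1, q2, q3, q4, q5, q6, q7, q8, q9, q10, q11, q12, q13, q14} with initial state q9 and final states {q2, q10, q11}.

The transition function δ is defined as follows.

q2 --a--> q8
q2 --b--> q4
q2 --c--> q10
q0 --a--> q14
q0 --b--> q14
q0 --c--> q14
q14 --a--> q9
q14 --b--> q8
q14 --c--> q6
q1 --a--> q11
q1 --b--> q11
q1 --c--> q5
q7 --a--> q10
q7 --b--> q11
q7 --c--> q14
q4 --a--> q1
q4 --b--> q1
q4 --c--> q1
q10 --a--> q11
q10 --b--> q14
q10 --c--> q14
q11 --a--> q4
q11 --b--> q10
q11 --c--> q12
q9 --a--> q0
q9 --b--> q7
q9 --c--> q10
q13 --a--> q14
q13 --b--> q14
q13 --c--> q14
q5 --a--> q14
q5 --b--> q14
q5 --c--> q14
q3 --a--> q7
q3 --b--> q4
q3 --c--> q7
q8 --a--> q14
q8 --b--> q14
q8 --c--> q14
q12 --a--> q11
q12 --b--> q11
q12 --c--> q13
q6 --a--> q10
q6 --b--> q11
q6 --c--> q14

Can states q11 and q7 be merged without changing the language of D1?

First remove the unreachable states {q2,q3}; 13 states remain.
Initial partition by acceptance: {q10,q11} | {q0,q1,q4,q5,q6,q7,q8,q9,q12,q13,q14}.
Refine {q10,q11} on symbol a: members go to different blocks, giving {q10} and {q11}.
Refine {q0,q1,q4,q5,q6,q7,q8,q9,q12,q13,q14} on symbol a: members go to different blocks, giving {q0,q4,q5,q8,q9,q13,q14} and {q1,q12} and {q6,q7}.
Refine {q0,q4,q5,q8,q9,q13,q14} on symbol a: members go to different blocks, giving {q0,q5,q8,q9,q13,q14} and {q4}.
On input b, block {q0,q5,q8,q9,q13,q14} splits into {q0,q5,q8,q13,q14} and {q9}.
On input a, block {q0,q5,q8,q13,q14} splits into {q0,q5,q8,q13} and {q14}.
No further refinement is possible. Final partition (8 blocks): {q10} | {q0,q5,q8,q13} | {q11} | {q1,q12} | {q6,q7} | {q4} | {q9} | {q14}.
q11 and q7 end up in different blocks, so they are distinguishable. For instance, the string 'ε' is accepted from only q11.

No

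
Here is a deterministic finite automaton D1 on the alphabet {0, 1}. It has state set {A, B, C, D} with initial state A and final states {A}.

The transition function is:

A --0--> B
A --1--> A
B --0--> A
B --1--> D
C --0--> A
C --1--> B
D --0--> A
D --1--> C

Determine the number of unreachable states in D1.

0

Exploring from A, all states are eventually visited, so none are unreachable.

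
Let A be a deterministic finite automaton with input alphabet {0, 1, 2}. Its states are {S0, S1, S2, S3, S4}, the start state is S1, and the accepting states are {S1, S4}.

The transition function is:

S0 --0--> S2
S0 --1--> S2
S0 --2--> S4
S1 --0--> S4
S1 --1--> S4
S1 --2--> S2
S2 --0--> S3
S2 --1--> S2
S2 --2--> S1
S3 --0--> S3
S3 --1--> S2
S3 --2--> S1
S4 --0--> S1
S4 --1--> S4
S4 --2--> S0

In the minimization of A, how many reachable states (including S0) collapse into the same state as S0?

3

Every state is reachable, so we keep all 5.
Initial partition by acceptance: {S1,S4} | {S0,S2,S3}.
No further refinement is possible. Final partition (2 blocks): {S1,S4} | {S0,S2,S3}.
The equivalence class containing S0 is {S0,S2,S3}, of size 3.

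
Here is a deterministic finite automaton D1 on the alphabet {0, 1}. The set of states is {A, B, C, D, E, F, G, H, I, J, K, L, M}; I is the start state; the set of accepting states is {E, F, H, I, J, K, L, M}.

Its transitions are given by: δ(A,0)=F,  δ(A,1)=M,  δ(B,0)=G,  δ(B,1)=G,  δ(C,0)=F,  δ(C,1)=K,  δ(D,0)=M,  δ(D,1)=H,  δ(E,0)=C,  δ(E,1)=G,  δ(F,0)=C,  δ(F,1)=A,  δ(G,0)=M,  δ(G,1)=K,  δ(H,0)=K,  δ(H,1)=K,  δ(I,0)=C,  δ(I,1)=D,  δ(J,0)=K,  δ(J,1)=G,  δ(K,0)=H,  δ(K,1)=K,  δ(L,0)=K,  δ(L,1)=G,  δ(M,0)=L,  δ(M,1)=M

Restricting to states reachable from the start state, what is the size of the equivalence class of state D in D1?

States {B,E,J} cannot be reached from the start state, so discard them.
Start with accepting vs non-accepting: {F,H,I,K,L,M} | {A,C,D,G}.
Split {F,H,I,K,L,M} by δ(·,0) → {H,K,L,M} and {F,I}.
Refine {H,K,L,M} on symbol 1: members go to different blocks, giving {H,K,M} and {L}.
Refine {H,K,M} on symbol 0: members go to different blocks, giving {H,K} and {M}.
On input 0, block {A,C,D,G} splits into {A,C} and {D,G}.
Split {A,C} by δ(·,1) → {A} and {C}.
Refine {F,I} on symbol 1: members go to different blocks, giving {F} and {I}.
Stable partition: {H,K} | {A} | {F} | {L} | {M} | {D,G} | {C} | {I} — 8 equivalence classes.
The equivalence class containing D is {D,G}, of size 2.

2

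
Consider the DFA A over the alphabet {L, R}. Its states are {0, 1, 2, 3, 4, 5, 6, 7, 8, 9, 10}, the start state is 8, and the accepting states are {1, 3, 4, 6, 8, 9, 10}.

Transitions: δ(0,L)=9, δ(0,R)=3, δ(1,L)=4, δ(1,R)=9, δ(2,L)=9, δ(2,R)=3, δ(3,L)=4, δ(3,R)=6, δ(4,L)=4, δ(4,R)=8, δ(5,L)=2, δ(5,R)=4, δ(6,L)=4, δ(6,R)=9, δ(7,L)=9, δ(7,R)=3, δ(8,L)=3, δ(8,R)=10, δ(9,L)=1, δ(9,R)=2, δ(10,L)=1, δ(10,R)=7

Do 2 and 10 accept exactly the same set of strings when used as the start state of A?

States {0,5} cannot be reached from the start state, so discard them.
Start with accepting vs non-accepting: {1,3,4,6,8,9,10} | {2,7}.
On input R, block {1,3,4,6,8,9,10} splits into {1,3,4,6,8} and {9,10}.
Split {1,3,4,6,8} by δ(·,R) → {1,6,8} and {3,4}.
Stable partition: {1,6,8} | {2,7} | {9,10} | {3,4} — 4 equivalence classes.
2 and 10 end up in different blocks, so they are distinguishable. For instance, the string 'ε' is accepted from only 10.

No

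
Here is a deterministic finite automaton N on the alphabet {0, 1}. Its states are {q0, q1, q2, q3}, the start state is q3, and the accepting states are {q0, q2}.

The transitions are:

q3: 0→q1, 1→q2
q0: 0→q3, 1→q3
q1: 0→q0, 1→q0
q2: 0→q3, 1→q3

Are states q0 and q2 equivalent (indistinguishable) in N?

Yes

All states are reachable from the start state.
Start with accepting vs non-accepting: {q0,q2} | {q1,q3}.
Split {q1,q3} by δ(·,0) → {q1} and {q3}.
Stable partition: {q0,q2} | {q1} | {q3} — 3 equivalence classes.
q0 and q2 lie in the same block of the stable partition, so they are equivalent — no string distinguishes them.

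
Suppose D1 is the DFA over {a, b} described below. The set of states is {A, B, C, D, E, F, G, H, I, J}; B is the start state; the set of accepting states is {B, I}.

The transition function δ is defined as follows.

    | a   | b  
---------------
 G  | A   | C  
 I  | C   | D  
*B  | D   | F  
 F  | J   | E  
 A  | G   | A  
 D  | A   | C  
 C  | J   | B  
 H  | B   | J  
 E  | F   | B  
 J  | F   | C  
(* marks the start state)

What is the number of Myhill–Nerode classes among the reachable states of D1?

5

First remove the unreachable states {H,I}; 8 states remain.
P0 = {B} | {A,C,D,E,F,G,J}.
Split {A,C,D,E,F,G,J} by δ(·,b) → {A,D,F,G,J} and {C,E}.
Split {A,D,F,G,J} by δ(·,b) → {D,F,G,J} and {A}.
Refine {D,F,G,J} on symbol a: members go to different blocks, giving {D,G} and {F,J}.
No further refinement is possible. Final partition (5 blocks): {B} | {D,G} | {C,E} | {A} | {F,J}.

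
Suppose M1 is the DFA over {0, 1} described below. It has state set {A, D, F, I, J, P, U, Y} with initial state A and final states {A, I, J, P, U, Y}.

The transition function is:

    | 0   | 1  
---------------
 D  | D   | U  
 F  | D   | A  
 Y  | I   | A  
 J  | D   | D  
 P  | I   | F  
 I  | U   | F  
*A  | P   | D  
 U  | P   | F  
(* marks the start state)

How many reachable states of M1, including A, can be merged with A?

First remove the unreachable states {J,Y}; 6 states remain.
P0 = {A,I,P,U} | {D,F}.
Stable partition: {A,I,P,U} | {D,F} — 2 equivalence classes.
State A belongs to the block {A,I,P,U}, which has 4 states.

4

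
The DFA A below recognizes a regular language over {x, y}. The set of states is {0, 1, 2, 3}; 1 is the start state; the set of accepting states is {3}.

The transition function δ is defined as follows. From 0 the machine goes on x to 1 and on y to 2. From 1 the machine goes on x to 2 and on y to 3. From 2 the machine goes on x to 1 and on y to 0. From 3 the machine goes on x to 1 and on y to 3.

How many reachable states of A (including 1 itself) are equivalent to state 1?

All states are reachable from the start state.
Start with accepting vs non-accepting: {3} | {0,1,2}.
On input y, block {0,1,2} splits into {0,2} and {1}.
The partition is now stable with 3 blocks: {3} | {0,2} | {1}.
State 1 belongs to the block {1}, which has 1 states.

1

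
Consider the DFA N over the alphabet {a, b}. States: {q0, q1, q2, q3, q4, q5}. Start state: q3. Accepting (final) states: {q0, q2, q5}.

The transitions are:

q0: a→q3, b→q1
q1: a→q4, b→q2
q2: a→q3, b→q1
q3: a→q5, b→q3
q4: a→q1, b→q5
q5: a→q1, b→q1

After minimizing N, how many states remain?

5

States {q0} cannot be reached from the start state, so discard them.
Start with accepting vs non-accepting: {q2,q5} | {q1,q3,q4}.
Split {q1,q3,q4} by δ(·,a) → {q1,q4} and {q3}.
Split {q2,q5} by δ(·,a) → {q2} and {q5}.
Refine {q1,q4} on symbol b: members go to different blocks, giving {q1} and {q4}.
The partition is now stable with 5 blocks: {q2} | {q1} | {q3} | {q5} | {q4}.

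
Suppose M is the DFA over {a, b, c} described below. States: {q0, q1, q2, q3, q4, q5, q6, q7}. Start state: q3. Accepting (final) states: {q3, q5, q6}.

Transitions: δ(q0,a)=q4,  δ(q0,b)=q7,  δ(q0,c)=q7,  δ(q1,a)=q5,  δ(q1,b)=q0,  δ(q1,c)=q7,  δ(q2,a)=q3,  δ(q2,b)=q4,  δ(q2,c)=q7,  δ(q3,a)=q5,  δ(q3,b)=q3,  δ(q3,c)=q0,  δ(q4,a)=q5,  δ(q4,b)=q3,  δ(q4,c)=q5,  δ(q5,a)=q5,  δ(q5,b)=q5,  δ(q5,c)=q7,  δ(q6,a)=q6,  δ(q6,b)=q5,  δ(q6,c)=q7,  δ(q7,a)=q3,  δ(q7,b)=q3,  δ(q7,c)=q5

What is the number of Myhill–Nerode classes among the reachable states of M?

Reachable states from the start: {q0,q3,q4,q5,q7}. Unreachable: {q1,q2,q6} — drop them.
P0 = {q3,q5} | {q0,q4,q7}.
Split {q0,q4,q7} by δ(·,a) → {q4,q7} and {q0}.
Refine {q3,q5} on symbol c: members go to different blocks, giving {q3} and {q5}.
Split {q4,q7} by δ(·,a) → {q4} and {q7}.
Stable partition: {q3} | {q4} | {q0} | {q5} | {q7} — 5 equivalence classes.

5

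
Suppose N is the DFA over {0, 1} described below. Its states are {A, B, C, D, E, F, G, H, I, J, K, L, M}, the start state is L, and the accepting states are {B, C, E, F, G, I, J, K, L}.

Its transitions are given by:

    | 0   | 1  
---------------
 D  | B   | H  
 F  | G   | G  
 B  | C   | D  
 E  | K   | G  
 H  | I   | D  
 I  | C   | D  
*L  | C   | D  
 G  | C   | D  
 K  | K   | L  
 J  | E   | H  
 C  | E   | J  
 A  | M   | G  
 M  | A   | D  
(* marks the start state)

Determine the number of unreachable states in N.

BFS from L reaches {B, C, D, E, G, H, I, J, K, L}; the 3 state(s) A, F, M are never visited.

3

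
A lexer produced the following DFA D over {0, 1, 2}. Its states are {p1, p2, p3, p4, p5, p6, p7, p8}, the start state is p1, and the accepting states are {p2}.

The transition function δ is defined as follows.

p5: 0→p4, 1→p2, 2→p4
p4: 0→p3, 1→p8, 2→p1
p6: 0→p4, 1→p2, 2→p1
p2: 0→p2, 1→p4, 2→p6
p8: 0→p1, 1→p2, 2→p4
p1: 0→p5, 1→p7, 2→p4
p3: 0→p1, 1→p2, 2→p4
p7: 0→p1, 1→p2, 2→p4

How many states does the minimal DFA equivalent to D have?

3

P0 = {p2} | {p1,p3,p4,p5,p6,p7,p8}.
On input 1, block {p1,p3,p4,p5,p6,p7,p8} splits into {p3,p5,p6,p7,p8} and {p1,p4}.
Stable partition: {p2} | {p3,p5,p6,p7,p8} | {p1,p4} — 3 equivalence classes.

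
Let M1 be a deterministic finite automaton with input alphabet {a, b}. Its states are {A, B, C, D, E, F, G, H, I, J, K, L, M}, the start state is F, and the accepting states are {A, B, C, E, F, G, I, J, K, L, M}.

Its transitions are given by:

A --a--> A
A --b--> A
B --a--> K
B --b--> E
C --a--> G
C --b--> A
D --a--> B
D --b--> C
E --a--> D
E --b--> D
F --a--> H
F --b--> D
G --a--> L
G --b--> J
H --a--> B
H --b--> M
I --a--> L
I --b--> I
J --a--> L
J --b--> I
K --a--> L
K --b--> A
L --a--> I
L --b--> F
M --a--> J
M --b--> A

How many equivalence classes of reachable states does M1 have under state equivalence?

Every state is reachable, so we keep all 13.
P0 = {A,B,C,E,F,G,I,J,K,L,M} | {D,H}.
Split {A,B,C,E,F,G,I,J,K,L,M} by δ(·,a) → {A,B,C,G,I,J,K,L,M} and {E,F}.
Refine {A,B,C,G,I,J,K,L,M} on symbol b: members go to different blocks, giving {A,C,G,I,J,K,M} and {B,L}.
Split {A,C,G,I,J,K,M} by δ(·,a) → {G,I,J,K} and {A,C,M}.
Refine {G,I,J,K} on symbol b: members go to different blocks, giving {G,I,J} and {K}.
On input a, block {B,L} splits into {B} and {L}.
Refine {A,C,M} on symbol a: members go to different blocks, giving {C,M} and {A}.
The partition is now stable with 8 blocks: {G,I,J} | {D,H} | {E,F} | {B} | {C,M} | {K} | {L} | {A}.

8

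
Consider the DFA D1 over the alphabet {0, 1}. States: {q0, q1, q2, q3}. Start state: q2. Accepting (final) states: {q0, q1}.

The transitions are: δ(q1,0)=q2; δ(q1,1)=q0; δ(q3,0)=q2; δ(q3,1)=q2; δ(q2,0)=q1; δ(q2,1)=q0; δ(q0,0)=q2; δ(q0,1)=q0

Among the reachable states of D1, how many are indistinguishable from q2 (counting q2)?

1

Reachable states from the start: {q0,q1,q2}. Unreachable: {q3} — drop them.
Start with accepting vs non-accepting: {q0,q1} | {q2}.
Stable partition: {q0,q1} | {q2} — 2 equivalence classes.
The equivalence class containing q2 is {q2}, of size 1.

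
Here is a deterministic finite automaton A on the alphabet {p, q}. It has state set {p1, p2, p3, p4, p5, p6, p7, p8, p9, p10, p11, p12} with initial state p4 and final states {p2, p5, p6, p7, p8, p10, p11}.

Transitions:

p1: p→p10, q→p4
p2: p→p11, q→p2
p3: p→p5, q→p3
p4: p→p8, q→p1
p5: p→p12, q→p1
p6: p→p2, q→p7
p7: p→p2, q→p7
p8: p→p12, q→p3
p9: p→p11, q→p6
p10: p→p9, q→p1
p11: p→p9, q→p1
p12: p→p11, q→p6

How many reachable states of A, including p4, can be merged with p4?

All states are reachable from the start state.
P0 = {p2,p5,p6,p7,p8,p10,p11} | {p1,p3,p4,p9,p12}.
Refine {p2,p5,p6,p7,p8,p10,p11} on symbol p: members go to different blocks, giving {p5,p8,p10,p11} and {p2,p6,p7}.
Refine {p1,p3,p4,p9,p12} on symbol q: members go to different blocks, giving {p1,p3,p4} and {p9,p12}.
Split {p2,p6,p7} by δ(·,p) → {p6,p7} and {p2}.
The partition is now stable with 5 blocks: {p5,p8,p10,p11} | {p1,p3,p4} | {p6,p7} | {p9,p12} | {p2}.
The equivalence class containing p4 is {p1,p3,p4}, of size 3.

3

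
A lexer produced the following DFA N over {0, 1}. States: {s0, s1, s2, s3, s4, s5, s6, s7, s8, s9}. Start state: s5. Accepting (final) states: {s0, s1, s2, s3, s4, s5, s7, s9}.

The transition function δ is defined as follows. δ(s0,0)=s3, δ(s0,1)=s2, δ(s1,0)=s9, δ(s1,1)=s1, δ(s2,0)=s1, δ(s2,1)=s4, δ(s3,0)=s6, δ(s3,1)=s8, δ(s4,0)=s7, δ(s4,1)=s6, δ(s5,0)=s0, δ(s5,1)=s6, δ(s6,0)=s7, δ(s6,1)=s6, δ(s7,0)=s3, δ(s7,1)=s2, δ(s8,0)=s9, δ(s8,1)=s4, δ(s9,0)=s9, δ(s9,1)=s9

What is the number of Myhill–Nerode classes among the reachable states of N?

7

Every state is reachable, so we keep all 10.
P0 = {s0,s1,s2,s3,s4,s5,s7,s9} | {s6,s8}.
Refine {s0,s1,s2,s3,s4,s5,s7,s9} on symbol 0: members go to different blocks, giving {s0,s1,s2,s4,s5,s7,s9} and {s3}.
Split {s0,s1,s2,s4,s5,s7,s9} by δ(·,0) → {s1,s2,s4,s5,s9} and {s0,s7}.
On input 0, block {s1,s2,s4,s5,s9} splits into {s1,s2,s9} and {s4,s5}.
On input 1, block {s1,s2,s9} splits into {s1,s9} and {s2}.
On input 0, block {s6,s8} splits into {s6} and {s8}.
No further refinement is possible. Final partition (7 blocks): {s1,s9} | {s6} | {s3} | {s0,s7} | {s4,s5} | {s2} | {s8}.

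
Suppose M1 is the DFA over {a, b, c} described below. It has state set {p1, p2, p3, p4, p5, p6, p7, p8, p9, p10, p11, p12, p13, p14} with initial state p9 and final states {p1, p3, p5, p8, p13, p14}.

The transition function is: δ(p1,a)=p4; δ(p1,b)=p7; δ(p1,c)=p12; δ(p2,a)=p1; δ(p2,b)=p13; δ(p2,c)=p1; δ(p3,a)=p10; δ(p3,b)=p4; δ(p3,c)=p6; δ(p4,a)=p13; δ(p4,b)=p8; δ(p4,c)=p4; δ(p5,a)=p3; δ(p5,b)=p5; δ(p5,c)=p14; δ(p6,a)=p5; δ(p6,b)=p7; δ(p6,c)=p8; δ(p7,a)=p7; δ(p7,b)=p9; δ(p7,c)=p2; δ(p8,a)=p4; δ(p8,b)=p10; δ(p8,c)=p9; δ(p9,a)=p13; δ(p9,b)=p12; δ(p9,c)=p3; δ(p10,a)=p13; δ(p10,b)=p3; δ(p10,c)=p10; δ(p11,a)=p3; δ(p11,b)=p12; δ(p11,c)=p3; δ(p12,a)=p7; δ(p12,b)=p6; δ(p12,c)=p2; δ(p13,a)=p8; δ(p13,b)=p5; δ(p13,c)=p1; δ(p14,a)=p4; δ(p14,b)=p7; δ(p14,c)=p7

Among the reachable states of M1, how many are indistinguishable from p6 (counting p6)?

First remove the unreachable states {p11}; 13 states remain.
Start with accepting vs non-accepting: {p1,p3,p5,p8,p13,p14} | {p2,p4,p6,p7,p9,p10,p12}.
Split {p1,p3,p5,p8,p13,p14} by δ(·,a) → {p1,p3,p8,p14} and {p5,p13}.
Split {p2,p4,p6,p7,p9,p10,p12} by δ(·,a) → {p4,p6,p9,p10} and {p7,p12} and {p2}.
Split {p1,p3,p8,p14} by δ(·,b) → {p1,p14} and {p3,p8}.
Split {p4,p6,p9,p10} by δ(·,b) → {p4,p10} and {p6,p9}.
No further refinement is possible. Final partition (7 blocks): {p1,p14} | {p4,p10} | {p5,p13} | {p7,p12} | {p2} | {p3,p8} | {p6,p9}.
The equivalence class containing p6 is {p6,p9}, of size 2.

2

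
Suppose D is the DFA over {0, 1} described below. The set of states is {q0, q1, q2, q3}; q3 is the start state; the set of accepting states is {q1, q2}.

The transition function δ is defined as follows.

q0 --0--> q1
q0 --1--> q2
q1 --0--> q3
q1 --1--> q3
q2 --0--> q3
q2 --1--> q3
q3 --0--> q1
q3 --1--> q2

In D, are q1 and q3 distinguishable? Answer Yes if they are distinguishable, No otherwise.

Yes

Reachable states from the start: {q1,q2,q3}. Unreachable: {q0} — drop them.
Start with accepting vs non-accepting: {q1,q2} | {q3}.
Stable partition: {q1,q2} | {q3} — 2 equivalence classes.
q1 and q3 end up in different blocks, so they are distinguishable. For instance, the string 'ε' is accepted from only q1.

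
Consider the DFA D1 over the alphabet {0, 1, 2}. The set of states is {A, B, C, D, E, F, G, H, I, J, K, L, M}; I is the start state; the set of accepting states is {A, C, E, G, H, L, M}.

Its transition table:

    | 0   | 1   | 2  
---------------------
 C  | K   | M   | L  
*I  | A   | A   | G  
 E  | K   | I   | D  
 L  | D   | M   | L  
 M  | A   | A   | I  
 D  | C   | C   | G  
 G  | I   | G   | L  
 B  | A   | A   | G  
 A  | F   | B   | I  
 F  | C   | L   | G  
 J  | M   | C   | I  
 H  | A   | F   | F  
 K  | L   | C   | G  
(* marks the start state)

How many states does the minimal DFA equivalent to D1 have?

First remove the unreachable states {E,H,J}; 10 states remain.
Start with accepting vs non-accepting: {A,C,G,L,M} | {B,D,F,I,K}.
On input 0, block {A,C,G,L,M} splits into {A,C,G,L} and {M}.
Split {A,C,G,L} by δ(·,1) → {C,L} and {A} and {G}.
Split {B,D,F,I,K} by δ(·,0) → {D,F,K} and {B,I}.
Stable partition: {C,L} | {D,F,K} | {M} | {A} | {G} | {B,I} — 6 equivalence classes.

6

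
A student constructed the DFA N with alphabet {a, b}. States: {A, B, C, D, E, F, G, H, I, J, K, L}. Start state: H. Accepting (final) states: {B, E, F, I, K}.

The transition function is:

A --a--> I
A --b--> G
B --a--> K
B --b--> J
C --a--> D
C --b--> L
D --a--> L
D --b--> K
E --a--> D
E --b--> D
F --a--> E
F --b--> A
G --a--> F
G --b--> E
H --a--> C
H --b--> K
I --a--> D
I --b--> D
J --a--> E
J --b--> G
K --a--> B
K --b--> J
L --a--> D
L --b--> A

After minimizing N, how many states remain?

9

Every state is reachable, so we keep all 12.
Start with accepting vs non-accepting: {B,E,F,I,K} | {A,C,D,G,H,J,L}.
On input a, block {B,E,F,I,K} splits into {B,F,K} and {E,I}.
Split {B,F,K} by δ(·,a) → {B,K} and {F}.
Split {A,C,D,G,H,J,L} by δ(·,a) → {C,D,H,L} and {A,J} and {G}.
Refine {C,D,H,L} on symbol b: members go to different blocks, giving {D,H} and {C} and {L}.
Refine {D,H} on symbol a: members go to different blocks, giving {D} and {H}.
The partition is now stable with 9 blocks: {B,K} | {D} | {E,I} | {F} | {A,J} | {G} | {C} | {L} | {H}.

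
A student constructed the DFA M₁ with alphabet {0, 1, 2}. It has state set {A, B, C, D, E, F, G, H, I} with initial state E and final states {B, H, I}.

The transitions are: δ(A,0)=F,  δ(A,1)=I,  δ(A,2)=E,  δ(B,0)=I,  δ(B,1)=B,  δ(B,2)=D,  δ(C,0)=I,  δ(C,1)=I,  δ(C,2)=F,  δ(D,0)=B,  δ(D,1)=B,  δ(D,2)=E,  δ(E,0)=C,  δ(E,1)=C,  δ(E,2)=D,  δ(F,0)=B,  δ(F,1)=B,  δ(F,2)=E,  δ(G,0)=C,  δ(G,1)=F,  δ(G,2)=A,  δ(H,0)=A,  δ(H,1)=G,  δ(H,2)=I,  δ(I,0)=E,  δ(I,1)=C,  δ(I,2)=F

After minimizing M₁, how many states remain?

First remove the unreachable states {A,G,H}; 6 states remain.
Start with accepting vs non-accepting: {B,I} | {C,D,E,F}.
Split {B,I} by δ(·,0) → {B} and {I}.
Refine {C,D,E,F} on symbol 0: members go to different blocks, giving {D,F} and {C} and {E}.
Stable partition: {B} | {D,F} | {I} | {C} | {E} — 5 equivalence classes.

5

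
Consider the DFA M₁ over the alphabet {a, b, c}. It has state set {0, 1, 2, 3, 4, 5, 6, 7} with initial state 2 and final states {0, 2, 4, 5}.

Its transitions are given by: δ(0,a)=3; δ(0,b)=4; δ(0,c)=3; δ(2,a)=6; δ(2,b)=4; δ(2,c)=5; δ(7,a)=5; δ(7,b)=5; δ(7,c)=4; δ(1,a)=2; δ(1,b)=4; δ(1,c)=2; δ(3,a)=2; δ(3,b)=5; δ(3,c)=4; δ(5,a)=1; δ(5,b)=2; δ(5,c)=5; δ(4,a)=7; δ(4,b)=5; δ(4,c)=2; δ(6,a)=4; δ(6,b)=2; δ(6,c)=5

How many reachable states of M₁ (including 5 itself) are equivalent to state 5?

3

First remove the unreachable states {0,3}; 6 states remain.
Initial partition by acceptance: {2,4,5} | {1,6,7}.
No further refinement is possible. Final partition (2 blocks): {2,4,5} | {1,6,7}.
The equivalence class containing 5 is {2,4,5}, of size 3.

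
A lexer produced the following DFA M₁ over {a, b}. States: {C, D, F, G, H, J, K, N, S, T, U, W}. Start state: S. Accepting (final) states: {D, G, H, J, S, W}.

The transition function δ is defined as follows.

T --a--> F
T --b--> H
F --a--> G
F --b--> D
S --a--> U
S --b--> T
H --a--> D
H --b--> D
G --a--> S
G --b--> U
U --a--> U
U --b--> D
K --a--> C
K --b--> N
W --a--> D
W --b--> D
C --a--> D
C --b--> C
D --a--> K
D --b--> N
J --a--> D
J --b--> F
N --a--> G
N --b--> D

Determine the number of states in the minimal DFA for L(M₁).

9

First remove the unreachable states {J,W}; 10 states remain.
Start with accepting vs non-accepting: {D,G,H,S} | {C,F,K,N,T,U}.
On input a, block {D,G,H,S} splits into {G,H} and {D,S}.
Split {G,H} by δ(·,b) → {G} and {H}.
Split {C,F,K,N,T,U} by δ(·,a) → {K,T,U} and {F,N} and {C}.
Refine {K,T,U} on symbol a: members go to different blocks, giving {T} and {U} and {K}.
Refine {D,S} on symbol a: members go to different blocks, giving {D} and {S}.
Stable partition: {G} | {T} | {D} | {H} | {F,N} | {C} | {U} | {K} | {S} — 9 equivalence classes.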